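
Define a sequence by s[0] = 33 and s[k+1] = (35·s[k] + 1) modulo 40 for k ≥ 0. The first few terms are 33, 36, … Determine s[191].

16

s[0] = 33; s[1] = 36; s[2] = 21; s[3] = 16; s[4] = 1; s[5] = 36.
Since s[5] = s[1] = 36, the sequence is eventually periodic: after a pre-period of length 1 it cycles with period 4.
For k ≥ 1, s[k] depends only on (k - 1) mod 4. (191 - 1) mod 4 = 2, so s[191] = s[3] = 16.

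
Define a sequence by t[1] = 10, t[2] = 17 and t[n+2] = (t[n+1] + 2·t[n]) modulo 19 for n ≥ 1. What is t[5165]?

We have t[1] = 10,  t[2] = 17,  t[3] = 18,  t[4] = 14,  t[5] = 12,  t[6] = 2,  t[7] = 7,  t[8] = 11,  t[9] = 6,  t[10] = 9,  t[11] = 2,  t[12] = 1,  t[13] = 5,  t[14] = 7,  t[15] = 17,  t[16] = 12,  t[17] = 8,  t[18] = 13,  t[19] = 10,  t[20] = 17.
The sequence repeats with period 18.
So t[5165] = t[1 + ((5165-1) mod 18)] = t[17] = 8.

8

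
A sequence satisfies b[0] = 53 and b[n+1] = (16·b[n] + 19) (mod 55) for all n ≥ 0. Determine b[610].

53

b[0] = 53,  b[1] = 42,  b[2] = 31,  b[3] = 20,  b[4] = 9,  b[5] = 53.
Since b[5] = b[0] = 53, the sequence is periodic with period 5.
(610 - 0) mod 5 = 0, so b[610] = b[0] = 53.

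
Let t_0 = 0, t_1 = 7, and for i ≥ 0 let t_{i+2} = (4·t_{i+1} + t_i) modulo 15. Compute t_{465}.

10

Computing terms: t_0 = 0, t_1 = 7, t_2 = 13, t_3 = 14, t_4 = 9, t_5 = 5, t_6 = 14, t_7 = 1, t_8 = 3, t_9 = 13, t_{10} = 10, t_{11} = 8, t_{12} = 12, t_{13} = 11, t_{14} = 11, t_{15} = 10, t_{16} = 6, t_{17} = 4, t_{18} = 7, t_{19} = 2, t_{20} = 0, t_{21} = 2, t_{22} = 8, t_{23} = 4, t_{24} = 9, t_{25} = 10, t_{26} = 4, t_{27} = 11, t_{28} = 3, t_{29} = 8, t_{30} = 5, t_{31} = 13, t_{32} = 12, t_{33} = 1, t_{34} = 1, t_{35} = 5, t_{36} = 6, t_{37} = 14, t_{38} = 2, t_{39} = 7, t_{40} = 0, t_{41} = 7.
The sequence repeats with period 40.
So t_{465} = t_{0 + ((465-0) mod 40)} = t_{25} = 10.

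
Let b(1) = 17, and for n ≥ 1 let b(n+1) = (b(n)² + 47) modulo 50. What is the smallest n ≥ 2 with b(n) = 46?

Listing terms: b(1) = 17,  b(2) = 36,  b(3) = 43,  b(4) = 46,  b(5) = 13,  b(6) = 16,  b(7) = 3,  b(8) = 6,  b(9) = 33,  b(10) = 36.
Since b(10) = b(2) = 36, the sequence is eventually periodic: after a pre-period of length 1 it cycles with period 8.
The value 46 first appears (with n ≥ 2) at b(4).

4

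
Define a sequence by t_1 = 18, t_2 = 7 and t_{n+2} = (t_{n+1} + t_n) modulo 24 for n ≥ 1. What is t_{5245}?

t_1 = 18; t_2 = 7; t_3 = 1; t_4 = 8; t_5 = 9; t_6 = 17; t_7 = 2; t_8 = 19; t_9 = 21; t_{10} = 16; t_{11} = 13; t_{12} = 5; t_{13} = 18; t_{14} = 23; t_{15} = 17; t_{16} = 16; t_{17} = 9; t_{18} = 1; t_{19} = 10; t_{20} = 11; t_{21} = 21; t_{22} = 8; t_{23} = 5; t_{24} = 13; t_{25} = 18; t_{26} = 7.
Since (t_{25}, t_{26}) = (t_1, t_2) = (18, 7) (two consecutive terms determine the rest), the sequence is periodic with period 24.
So t_{5245} = t_{1 + ((5245-1) mod 24)} = t_{13} = 18.

18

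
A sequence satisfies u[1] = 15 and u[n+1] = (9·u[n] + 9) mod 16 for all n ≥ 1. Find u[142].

u[1] = 15, u[2] = 0, u[3] = 9, u[4] = 10, u[5] = 3, u[6] = 4, u[7] = 13, u[8] = 14, u[9] = 7, u[10] = 8, u[11] = 1, u[12] = 2, u[13] = 11, u[14] = 12, u[15] = 5, u[16] = 6, u[17] = 15.
The sequence repeats with period 16.
So u[142] = u[1 + ((142-1) mod 16)] = u[14] = 12.

12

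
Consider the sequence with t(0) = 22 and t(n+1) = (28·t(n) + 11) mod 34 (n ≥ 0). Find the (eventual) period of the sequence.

t(0) = 22,  t(1) = 15,  t(2) = 23,  t(3) = 9,  t(4) = 25,  t(5) = 31,  t(6) = 29,  t(7) = 7,  t(8) = 3,  t(9) = 27,  t(10) = 19,  t(11) = 33,  t(12) = 17,  t(13) = 11,  t(14) = 13,  t(15) = 1,  t(16) = 5,  t(17) = 15.
Since t(17) = t(1) = 15, the sequence is eventually periodic: after a pre-period of length 1 it cycles with period 16.

16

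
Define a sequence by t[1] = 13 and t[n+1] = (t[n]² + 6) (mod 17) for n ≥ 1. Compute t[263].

14

t[1] = 13; t[2] = 5; t[3] = 14; t[4] = 15; t[5] = 10; t[6] = 4; t[7] = 5.
Since t[7] = t[2] = 5, the sequence is eventually periodic: after a pre-period of length 1 it cycles with period 5.
For n ≥ 2, t[n] depends only on (n - 2) mod 5. (263 - 2) mod 5 = 1, so t[263] = t[3] = 14.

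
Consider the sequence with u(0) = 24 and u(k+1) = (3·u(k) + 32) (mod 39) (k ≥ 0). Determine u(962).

32

Computing terms: u(0) = 24,  u(1) = 26,  u(2) = 32,  u(3) = 11,  u(4) = 26.
Since u(4) = u(1) = 26, the sequence is eventually periodic: after a pre-period of length 1 it cycles with period 3.
For k ≥ 1, u(k) depends only on (k - 1) mod 3. (962 - 1) mod 3 = 1, so u(962) = u(2) = 32.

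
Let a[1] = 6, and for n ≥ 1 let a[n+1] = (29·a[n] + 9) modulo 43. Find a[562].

20

Listing terms: a[1] = 6,  a[2] = 11,  a[3] = 27,  a[4] = 18,  a[5] = 15,  a[6] = 14,  a[7] = 28,  a[8] = 4,  a[9] = 39,  a[10] = 22,  a[11] = 2,  a[12] = 24,  a[13] = 17,  a[14] = 29,  a[15] = 33,  a[16] = 20,  a[17] = 30,  a[18] = 19,  a[19] = 1,  a[20] = 38,  a[21] = 36,  a[22] = 21,  a[23] = 16,  a[24] = 0,  a[25] = 9,  a[26] = 12,  a[27] = 13,  a[28] = 42,  a[29] = 23,  a[30] = 31,  a[31] = 5,  a[32] = 25,  a[33] = 3,  a[34] = 10,  a[35] = 41,  a[36] = 37,  a[37] = 7,  a[38] = 40,  a[39] = 8,  a[40] = 26,  a[41] = 32,  a[42] = 34,  a[43] = 6.
The sequence repeats with period 42.
(562 - 1) mod 42 = 15, so a[562] = a[16] = 20.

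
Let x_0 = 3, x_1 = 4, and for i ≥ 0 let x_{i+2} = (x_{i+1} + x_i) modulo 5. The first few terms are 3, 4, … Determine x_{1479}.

1

x_0 = 3; x_1 = 4; x_2 = 2; x_3 = 1; x_4 = 3; x_5 = 4.
Since (x_4, x_5) = (x_0, x_1) = (3, 4) (two consecutive terms determine the rest), the sequence is periodic with period 4.
So x_{1479} = x_{0 + ((1479-0) mod 4)} = x_3 = 1.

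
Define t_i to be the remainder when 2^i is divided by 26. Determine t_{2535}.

8

Computing terms: t_0 = 1, t_1 = 2, t_2 = 4, t_3 = 8, t_4 = 16, t_5 = 6, t_6 = 12, t_7 = 24, t_8 = 22, t_9 = 18, t_{10} = 10, t_{11} = 20, t_{12} = 14, t_{13} = 2.
Since t_{13} = t_1 = 2, the sequence is eventually periodic: after a pre-period of length 1 it cycles with period 12.
For i ≥ 1, t_i depends only on (i - 1) mod 12. (2535 - 1) mod 12 = 2, so t_{2535} = t_3 = 8.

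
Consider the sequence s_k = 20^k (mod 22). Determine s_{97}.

4

Computing terms: s_0 = 1; s_1 = 20; s_2 = 4; s_3 = 14; s_4 = 16; s_5 = 12; s_6 = 20.
Since s_6 = s_1 = 20, the sequence is eventually periodic: after a pre-period of length 1 it cycles with period 5.
For k ≥ 1, s_k depends only on (k - 1) mod 5. (97 - 1) mod 5 = 1, so s_{97} = s_2 = 4.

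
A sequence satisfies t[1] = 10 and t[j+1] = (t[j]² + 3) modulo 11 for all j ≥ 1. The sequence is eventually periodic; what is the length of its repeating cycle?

3

Computing terms: t[1] = 10; t[2] = 4; t[3] = 8; t[4] = 1; t[5] = 4.
Since t[5] = t[2] = 4, the sequence is eventually periodic: after a pre-period of length 1 it cycles with period 3.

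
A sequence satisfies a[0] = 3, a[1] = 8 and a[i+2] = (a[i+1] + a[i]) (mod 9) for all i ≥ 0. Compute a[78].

We have a[0] = 3; a[1] = 8; a[2] = 2; a[3] = 1; a[4] = 3; a[5] = 4; a[6] = 7; a[7] = 2; a[8] = 0; a[9] = 2; a[10] = 2; a[11] = 4; a[12] = 6; a[13] = 1; a[14] = 7; a[15] = 8; a[16] = 6; a[17] = 5; a[18] = 2; a[19] = 7; a[20] = 0; a[21] = 7; a[22] = 7; a[23] = 5; a[24] = 3; a[25] = 8.
Since (a[24], a[25]) = (a[0], a[1]) = (3, 8) (two consecutive terms determine the rest), the sequence is periodic with period 24.
(78 - 0) mod 24 = 6, so a[78] = a[6] = 7.

7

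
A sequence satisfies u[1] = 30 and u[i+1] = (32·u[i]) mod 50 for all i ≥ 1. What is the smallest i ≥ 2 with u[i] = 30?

Computing terms: u[1] = 30,  u[2] = 10,  u[3] = 20,  u[4] = 40,  u[5] = 30.
The sequence repeats with period 4.
The value 30 next appears (with i ≥ 2) at u[5].

5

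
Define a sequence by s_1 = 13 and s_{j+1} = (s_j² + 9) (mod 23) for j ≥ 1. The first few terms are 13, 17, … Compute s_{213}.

Listing terms: s_1 = 13, s_2 = 17, s_3 = 22, s_4 = 10, s_5 = 17.
Since s_5 = s_2 = 17, the sequence is eventually periodic: after a pre-period of length 1 it cycles with period 3.
For j ≥ 2, s_j depends only on (j - 2) mod 3. (213 - 2) mod 3 = 1, so s_{213} = s_3 = 22.

22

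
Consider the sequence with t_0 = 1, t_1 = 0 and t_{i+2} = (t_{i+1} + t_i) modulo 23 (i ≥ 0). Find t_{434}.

1

t_0 = 1; t_1 = 0; t_2 = 1; t_3 = 1; t_4 = 2; t_5 = 3; t_6 = 5; t_7 = 8; t_8 = 13; t_9 = 21; t_{10} = 11; t_{11} = 9; t_{12} = 20; t_{13} = 6; t_{14} = 3; t_{15} = 9; t_{16} = 12; t_{17} = 21; t_{18} = 10; t_{19} = 8; t_{20} = 18; t_{21} = 3; t_{22} = 21; t_{23} = 1; t_{24} = 22; t_{25} = 0; t_{26} = 22; t_{27} = 22; t_{28} = 21; t_{29} = 20; t_{30} = 18; t_{31} = 15; t_{32} = 10; t_{33} = 2; t_{34} = 12; t_{35} = 14; t_{36} = 3; t_{37} = 17; t_{38} = 20; t_{39} = 14; t_{40} = 11; t_{41} = 2; t_{42} = 13; t_{43} = 15; t_{44} = 5; t_{45} = 20; t_{46} = 2; t_{47} = 22; t_{48} = 1; t_{49} = 0.
Since (t_{48}, t_{49}) = (t_0, t_1) = (1, 0) (two consecutive terms determine the rest), the sequence is periodic with period 48.
So t_{434} = t_{0 + ((434-0) mod 48)} = t_2 = 1.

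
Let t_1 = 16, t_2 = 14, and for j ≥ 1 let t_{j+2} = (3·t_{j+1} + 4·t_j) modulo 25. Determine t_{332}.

14

Computing terms: t_1 = 16; t_2 = 14; t_3 = 6; t_4 = 24; t_5 = 21; t_6 = 9; t_7 = 11; t_8 = 19; t_9 = 1; t_{10} = 4; t_{11} = 16; t_{12} = 14.
The sequence repeats with period 10.
(332 - 1) mod 10 = 1, so t_{332} = t_2 = 14.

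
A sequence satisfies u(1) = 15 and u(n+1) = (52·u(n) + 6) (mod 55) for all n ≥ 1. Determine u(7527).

53

Computing terms: u(1) = 15,  u(2) = 16,  u(3) = 13,  u(4) = 22,  u(5) = 50,  u(6) = 21,  u(7) = 53,  u(8) = 12,  u(9) = 25,  u(10) = 41,  u(11) = 48,  u(12) = 27,  u(13) = 35,  u(14) = 11,  u(15) = 28,  u(16) = 32,  u(17) = 20,  u(18) = 1,  u(19) = 3,  u(20) = 52,  u(21) = 15.
The sequence repeats with period 20.
So u(7527) = u(1 + ((7527-1) mod 20)) = u(7) = 53.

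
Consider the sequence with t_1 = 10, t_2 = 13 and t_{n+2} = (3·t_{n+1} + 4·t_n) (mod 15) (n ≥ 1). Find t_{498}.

1

Listing terms: t_1 = 10; t_2 = 13; t_3 = 4; t_4 = 4; t_5 = 13; t_6 = 10; t_7 = 7; t_8 = 1; t_9 = 1; t_{10} = 7; t_{11} = 10; t_{12} = 13.
Since (t_{11}, t_{12}) = (t_1, t_2) = (10, 13) (two consecutive terms determine the rest), the sequence is periodic with period 10.
(498 - 1) mod 10 = 7, so t_{498} = t_8 = 1.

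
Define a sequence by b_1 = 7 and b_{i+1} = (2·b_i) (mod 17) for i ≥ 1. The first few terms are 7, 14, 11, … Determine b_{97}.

7

Computing terms: b_1 = 7,  b_2 = 14,  b_3 = 11,  b_4 = 5,  b_5 = 10,  b_6 = 3,  b_7 = 6,  b_8 = 12,  b_9 = 7.
Since b_9 = b_1 = 7, the sequence is periodic with period 8.
So b_{97} = b_{1 + ((97-1) mod 8)} = b_1 = 7.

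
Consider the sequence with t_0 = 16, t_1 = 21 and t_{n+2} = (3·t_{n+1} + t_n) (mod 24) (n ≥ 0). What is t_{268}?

13

Listing terms: t_0 = 16, t_1 = 21, t_2 = 7, t_3 = 18, t_4 = 13, t_5 = 9, t_6 = 16, t_7 = 9, t_8 = 19, t_9 = 18, t_{10} = 1, t_{11} = 21, t_{12} = 16, t_{13} = 21.
Since (t_{12}, t_{13}) = (t_0, t_1) = (16, 21) (two consecutive terms determine the rest), the sequence is periodic with period 12.
(268 - 0) mod 12 = 4, so t_{268} = t_4 = 13.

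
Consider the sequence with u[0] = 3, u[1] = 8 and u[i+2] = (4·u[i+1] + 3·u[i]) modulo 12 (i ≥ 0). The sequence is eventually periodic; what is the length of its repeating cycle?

We have u[0] = 3; u[1] = 8; u[2] = 5; u[3] = 8; u[4] = 11; u[5] = 8; u[6] = 5.
Since (u[5], u[6]) = (u[1], u[2]) = (8, 5) (two consecutive terms determine the rest), the sequence is eventually periodic: after a pre-period of length 1 it cycles with period 4.

4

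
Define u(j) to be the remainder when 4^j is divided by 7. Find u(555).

Computing terms: u(1) = 4,  u(2) = 2,  u(3) = 1,  u(4) = 4.
Since u(4) = u(1) = 4, the sequence is periodic with period 3.
So u(555) = u(1 + ((555-1) mod 3)) = u(3) = 1.

1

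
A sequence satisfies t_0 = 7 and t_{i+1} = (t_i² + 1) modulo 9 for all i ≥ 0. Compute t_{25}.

Computing terms: t_0 = 7, t_1 = 5, t_2 = 8, t_3 = 2, t_4 = 5.
Since t_4 = t_1 = 5, the sequence is eventually periodic: after a pre-period of length 1 it cycles with period 3.
For i ≥ 1, t_i depends only on (i - 1) mod 3. (25 - 1) mod 3 = 0, so t_{25} = t_1 = 5.

5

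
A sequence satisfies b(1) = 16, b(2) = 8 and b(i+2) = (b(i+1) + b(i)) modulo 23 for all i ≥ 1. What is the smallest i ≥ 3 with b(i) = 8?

Computing terms: b(1) = 16,  b(2) = 8,  b(3) = 1,  b(4) = 9,  b(5) = 10,  b(6) = 19,  b(7) = 6,  b(8) = 2,  b(9) = 8,  b(10) = 10,  b(11) = 18,  b(12) = 5,  b(13) = 0,  b(14) = 5,  b(15) = 5,  b(16) = 10,  b(17) = 15,  b(18) = 2,  b(19) = 17,  b(20) = 19,  b(21) = 13,  b(22) = 9,  b(23) = 22,  b(24) = 8,  b(25) = 7,  b(26) = 15,  b(27) = 22,  b(28) = 14,  b(29) = 13,  b(30) = 4,  b(31) = 17,  b(32) = 21,  b(33) = 15,  b(34) = 13,  b(35) = 5,  b(36) = 18,  b(37) = 0,  b(38) = 18,  b(39) = 18,  b(40) = 13,  b(41) = 8,  b(42) = 21,  b(43) = 6,  b(44) = 4,  b(45) = 10,  b(46) = 14,  b(47) = 1,  b(48) = 15,  b(49) = 16,  b(50) = 8.
Since (b(49), b(50)) = (b(1), b(2)) = (16, 8) (two consecutive terms determine the rest), the sequence is periodic with period 48.
The value 8 first appears (with i ≥ 3) at b(9).

9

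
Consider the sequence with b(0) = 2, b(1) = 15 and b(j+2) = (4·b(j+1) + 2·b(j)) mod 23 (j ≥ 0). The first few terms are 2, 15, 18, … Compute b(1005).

1

Computing terms: b(0) = 2, b(1) = 15, b(2) = 18, b(3) = 10, b(4) = 7, b(5) = 2, b(6) = 22, b(7) = 0, b(8) = 21, b(9) = 15, b(10) = 10, b(11) = 1, b(12) = 1, b(13) = 6, b(14) = 3, b(15) = 1, b(16) = 10, b(17) = 19, b(18) = 4, b(19) = 8, b(20) = 17, b(21) = 15, b(22) = 2, b(23) = 15.
The sequence repeats with period 22.
So b(1005) = b(0 + ((1005-0) mod 22)) = b(15) = 1.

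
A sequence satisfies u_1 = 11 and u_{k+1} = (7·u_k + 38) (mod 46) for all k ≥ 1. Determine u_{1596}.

7

We have u_1 = 11,  u_2 = 23,  u_3 = 15,  u_4 = 5,  u_5 = 27,  u_6 = 43,  u_7 = 17,  u_8 = 19,  u_9 = 33,  u_{10} = 39,  u_{11} = 35,  u_{12} = 7,  u_{13} = 41,  u_{14} = 3,  u_{15} = 13,  u_{16} = 37,  u_{17} = 21,  u_{18} = 1,  u_{19} = 45,  u_{20} = 31,  u_{21} = 25,  u_{22} = 29,  u_{23} = 11.
The sequence repeats with period 22.
(1596 - 1) mod 22 = 11, so u_{1596} = u_{12} = 7.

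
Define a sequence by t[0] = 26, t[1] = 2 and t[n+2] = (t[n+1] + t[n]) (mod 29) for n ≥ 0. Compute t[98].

26

Computing terms: t[0] = 26,  t[1] = 2,  t[2] = 28,  t[3] = 1,  t[4] = 0,  t[5] = 1,  t[6] = 1,  t[7] = 2,  t[8] = 3,  t[9] = 5,  t[10] = 8,  t[11] = 13,  t[12] = 21,  t[13] = 5,  t[14] = 26,  t[15] = 2.
The sequence repeats with period 14.
(98 - 0) mod 14 = 0, so t[98] = t[0] = 26.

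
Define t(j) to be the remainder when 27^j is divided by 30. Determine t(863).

3

t(0) = 1,  t(1) = 27,  t(2) = 9,  t(3) = 3,  t(4) = 21,  t(5) = 27.
Since t(5) = t(1) = 27, the sequence is eventually periodic: after a pre-period of length 1 it cycles with period 4.
For j ≥ 1, t(j) depends only on (j - 1) mod 4. (863 - 1) mod 4 = 2, so t(863) = t(3) = 3.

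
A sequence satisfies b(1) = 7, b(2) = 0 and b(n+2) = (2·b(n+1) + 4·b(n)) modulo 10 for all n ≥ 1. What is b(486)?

2

We have b(1) = 7, b(2) = 0, b(3) = 8, b(4) = 6, b(5) = 4, b(6) = 2, b(7) = 0, b(8) = 8.
Since (b(7), b(8)) = (b(2), b(3)) = (0, 8) (two consecutive terms determine the rest), the sequence is eventually periodic: after a pre-period of length 1 it cycles with period 5.
For n ≥ 2, b(n) depends only on (n - 2) mod 5. (486 - 2) mod 5 = 4, so b(486) = b(6) = 2.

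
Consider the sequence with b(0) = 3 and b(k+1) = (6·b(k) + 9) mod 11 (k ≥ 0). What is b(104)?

4

b(0) = 3,  b(1) = 5,  b(2) = 6,  b(3) = 1,  b(4) = 4,  b(5) = 0,  b(6) = 9,  b(7) = 8,  b(8) = 2,  b(9) = 10,  b(10) = 3.
The sequence repeats with period 10.
(104 - 0) mod 10 = 4, so b(104) = b(4) = 4.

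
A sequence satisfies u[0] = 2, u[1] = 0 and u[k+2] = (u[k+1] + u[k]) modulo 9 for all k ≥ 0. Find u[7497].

u[0] = 2,  u[1] = 0,  u[2] = 2,  u[3] = 2,  u[4] = 4,  u[5] = 6,  u[6] = 1,  u[7] = 7,  u[8] = 8,  u[9] = 6,  u[10] = 5,  u[11] = 2,  u[12] = 7,  u[13] = 0,  u[14] = 7,  u[15] = 7,  u[16] = 5,  u[17] = 3,  u[18] = 8,  u[19] = 2,  u[20] = 1,  u[21] = 3,  u[22] = 4,  u[23] = 7,  u[24] = 2,  u[25] = 0.
Since (u[24], u[25]) = (u[0], u[1]) = (2, 0) (two consecutive terms determine the rest), the sequence is periodic with period 24.
So u[7497] = u[0 + ((7497-0) mod 24)] = u[9] = 6.

6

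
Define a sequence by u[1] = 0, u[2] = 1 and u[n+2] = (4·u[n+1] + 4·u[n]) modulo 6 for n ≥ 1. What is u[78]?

Computing terms: u[1] = 0, u[2] = 1, u[3] = 4, u[4] = 2, u[5] = 0, u[6] = 2, u[7] = 2, u[8] = 4, u[9] = 0, u[10] = 4, u[11] = 4, u[12] = 2.
Since (u[11], u[12]) = (u[3], u[4]) = (4, 2) (two consecutive terms determine the rest), the sequence is eventually periodic: after a pre-period of length 2 it cycles with period 8.
For n ≥ 3, u[n] depends only on (n - 3) mod 8. (78 - 3) mod 8 = 3, so u[78] = u[6] = 2.

2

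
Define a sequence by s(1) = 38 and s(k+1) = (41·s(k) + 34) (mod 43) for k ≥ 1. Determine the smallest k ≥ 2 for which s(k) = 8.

5

We have s(1) = 38; s(2) = 1; s(3) = 32; s(4) = 13; s(5) = 8; s(6) = 18; s(7) = 41; s(8) = 38.
Since s(8) = s(1) = 38, the sequence is periodic with period 7.
The value 8 first appears (with k ≥ 2) at s(5).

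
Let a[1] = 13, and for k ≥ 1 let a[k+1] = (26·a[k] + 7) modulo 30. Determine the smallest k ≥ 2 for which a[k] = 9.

4

Computing terms: a[1] = 13; a[2] = 15; a[3] = 7; a[4] = 9; a[5] = 1; a[6] = 3; a[7] = 25; a[8] = 27; a[9] = 19; a[10] = 21; a[11] = 13.
The sequence repeats with period 10.
The value 9 first appears (with k ≥ 2) at a[4].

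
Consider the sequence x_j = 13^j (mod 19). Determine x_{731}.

We have x_0 = 1,  x_1 = 13,  x_2 = 17,  x_3 = 12,  x_4 = 4,  x_5 = 14,  x_6 = 11,  x_7 = 10,  x_8 = 16,  x_9 = 18,  x_{10} = 6,  x_{11} = 2,  x_{12} = 7,  x_{13} = 15,  x_{14} = 5,  x_{15} = 8,  x_{16} = 9,  x_{17} = 3,  x_{18} = 1.
The sequence repeats with period 18.
(731 - 0) mod 18 = 11, so x_{731} = x_{11} = 2.

2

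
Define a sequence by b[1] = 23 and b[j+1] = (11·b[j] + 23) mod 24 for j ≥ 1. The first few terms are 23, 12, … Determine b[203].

Computing terms: b[1] = 23; b[2] = 12; b[3] = 11; b[4] = 0; b[5] = 23.
Since b[5] = b[1] = 23, the sequence is periodic with period 4.
(203 - 1) mod 4 = 2, so b[203] = b[3] = 11.

11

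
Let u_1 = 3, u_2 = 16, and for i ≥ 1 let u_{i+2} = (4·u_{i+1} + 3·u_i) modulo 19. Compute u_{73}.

u_1 = 3,  u_2 = 16,  u_3 = 16,  u_4 = 17,  u_5 = 2,  u_6 = 2,  u_7 = 14,  u_8 = 5,  u_9 = 5,  u_{10} = 16,  u_{11} = 3,  u_{12} = 3,  u_{13} = 2,  u_{14} = 17,  u_{15} = 17,  u_{16} = 5,  u_{17} = 14,  u_{18} = 14,  u_{19} = 3,  u_{20} = 16.
Since (u_{19}, u_{20}) = (u_1, u_2) = (3, 16) (two consecutive terms determine the rest), the sequence is periodic with period 18.
So u_{73} = u_{1 + ((73-1) mod 18)} = u_1 = 3.

3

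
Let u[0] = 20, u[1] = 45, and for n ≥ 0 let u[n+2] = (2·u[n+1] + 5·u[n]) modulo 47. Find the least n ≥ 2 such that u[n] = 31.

Computing terms: u[0] = 20,  u[1] = 45,  u[2] = 2,  u[3] = 41,  u[4] = 45,  u[5] = 13,  u[6] = 16,  u[7] = 3,  u[8] = 39,  u[9] = 46,  u[10] = 5,  u[11] = 5,  u[12] = 35,  u[13] = 1,  u[14] = 36,  u[15] = 30,  u[16] = 5,  u[17] = 19,  u[18] = 16,  u[19] = 33,  u[20] = 5,  u[21] = 34,  u[22] = 46,  u[23] = 27,  u[24] = 2,  u[25] = 45,  u[26] = 6,  u[27] = 2,  u[28] = 34,  u[29] = 31,  u[30] = 44,  u[31] = 8,  u[32] = 1,  u[33] = 42,  u[34] = 42,  u[35] = 12,  u[36] = 46,  u[37] = 11,  u[38] = 17,  u[39] = 42,  u[40] = 28,  u[41] = 31,  u[42] = 14,  u[43] = 42,  u[44] = 13,  u[45] = 1,  u[46] = 20,  u[47] = 45.
Since (u[46], u[47]) = (u[0], u[1]) = (20, 45) (two consecutive terms determine the rest), the sequence is periodic with period 46.
The value 31 first appears (with n ≥ 2) at u[29].

29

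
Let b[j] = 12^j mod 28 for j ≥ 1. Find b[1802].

4

We have b[1] = 12,  b[2] = 4,  b[3] = 20,  b[4] = 16,  b[5] = 24,  b[6] = 8,  b[7] = 12.
Since b[7] = b[1] = 12, the sequence is periodic with period 6.
So b[1802] = b[1 + ((1802-1) mod 6)] = b[2] = 4.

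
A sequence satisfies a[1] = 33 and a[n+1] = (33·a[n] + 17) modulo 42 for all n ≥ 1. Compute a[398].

14

We have a[1] = 33,  a[2] = 14,  a[3] = 17,  a[4] = 32,  a[5] = 23,  a[6] = 20,  a[7] = 5,  a[8] = 14.
Since a[8] = a[2] = 14, the sequence is eventually periodic: after a pre-period of length 1 it cycles with period 6.
For n ≥ 2, a[n] depends only on (n - 2) mod 6. (398 - 2) mod 6 = 0, so a[398] = a[2] = 14.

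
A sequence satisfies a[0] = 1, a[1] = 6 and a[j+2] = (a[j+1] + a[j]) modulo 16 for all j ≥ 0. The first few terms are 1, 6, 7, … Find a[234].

Listing terms: a[0] = 1,  a[1] = 6,  a[2] = 7,  a[3] = 13,  a[4] = 4,  a[5] = 1,  a[6] = 5,  a[7] = 6,  a[8] = 11,  a[9] = 1,  a[10] = 12,  a[11] = 13,  a[12] = 9,  a[13] = 6,  a[14] = 15,  a[15] = 5,  a[16] = 4,  a[17] = 9,  a[18] = 13,  a[19] = 6,  a[20] = 3,  a[21] = 9,  a[22] = 12,  a[23] = 5,  a[24] = 1,  a[25] = 6.
The sequence repeats with period 24.
(234 - 0) mod 24 = 18, so a[234] = a[18] = 13.

13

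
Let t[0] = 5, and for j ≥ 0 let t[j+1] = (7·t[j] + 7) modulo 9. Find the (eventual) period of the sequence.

We have t[0] = 5; t[1] = 6; t[2] = 4; t[3] = 8; t[4] = 0; t[5] = 7; t[6] = 2; t[7] = 3; t[8] = 1; t[9] = 5.
Since t[9] = t[0] = 5, the sequence is periodic with period 9.

9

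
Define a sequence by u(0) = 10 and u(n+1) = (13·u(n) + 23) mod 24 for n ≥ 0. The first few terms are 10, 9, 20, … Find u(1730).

Listing terms: u(0) = 10; u(1) = 9; u(2) = 20; u(3) = 19; u(4) = 6; u(5) = 5; u(6) = 16; u(7) = 15; u(8) = 2; u(9) = 1; u(10) = 12; u(11) = 11; u(12) = 22; u(13) = 21; u(14) = 8; u(15) = 7; u(16) = 18; u(17) = 17; u(18) = 4; u(19) = 3; u(20) = 14; u(21) = 13; u(22) = 0; u(23) = 23; u(24) = 10.
Since u(24) = u(0) = 10, the sequence is periodic with period 24.
So u(1730) = u(0 + ((1730-0) mod 24)) = u(2) = 20.

20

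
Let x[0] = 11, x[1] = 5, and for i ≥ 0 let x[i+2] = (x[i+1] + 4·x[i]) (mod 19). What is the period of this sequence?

18

Listing terms: x[0] = 11; x[1] = 5; x[2] = 11; x[3] = 12; x[4] = 18; x[5] = 9; x[6] = 5; x[7] = 3; x[8] = 4; x[9] = 16; x[10] = 13; x[11] = 1; x[12] = 15; x[13] = 0; x[14] = 3; x[15] = 3; x[16] = 15; x[17] = 8; x[18] = 11; x[19] = 5.
Since (x[18], x[19]) = (x[0], x[1]) = (11, 5) (two consecutive terms determine the rest), the sequence is periodic with period 18.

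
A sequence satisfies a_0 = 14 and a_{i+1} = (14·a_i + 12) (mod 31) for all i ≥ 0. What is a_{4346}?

7

We have a_0 = 14, a_1 = 22, a_2 = 10, a_3 = 28, a_4 = 1, a_5 = 26, a_6 = 4, a_7 = 6, a_8 = 3, a_9 = 23, a_{10} = 24, a_{11} = 7, a_{12} = 17, a_{13} = 2, a_{14} = 9, a_{15} = 14.
Since a_{15} = a_0 = 14, the sequence is periodic with period 15.
(4346 - 0) mod 15 = 11, so a_{4346} = a_{11} = 7.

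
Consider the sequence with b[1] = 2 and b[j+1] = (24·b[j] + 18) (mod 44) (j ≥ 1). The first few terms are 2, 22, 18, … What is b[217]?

Listing terms: b[1] = 2; b[2] = 22; b[3] = 18; b[4] = 10; b[5] = 38; b[6] = 6; b[7] = 30; b[8] = 34; b[9] = 42; b[10] = 14; b[11] = 2.
Since b[11] = b[1] = 2, the sequence is periodic with period 10.
So b[217] = b[1 + ((217-1) mod 10)] = b[7] = 30.

30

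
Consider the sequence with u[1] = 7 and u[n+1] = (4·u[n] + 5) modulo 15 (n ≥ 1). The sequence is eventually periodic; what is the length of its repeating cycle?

We have u[1] = 7; u[2] = 3; u[3] = 2; u[4] = 13; u[5] = 12; u[6] = 8; u[7] = 7.
The sequence repeats with period 6.

6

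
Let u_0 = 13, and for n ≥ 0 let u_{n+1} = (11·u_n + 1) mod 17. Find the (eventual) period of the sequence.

We have u_0 = 13; u_1 = 8; u_2 = 4; u_3 = 11; u_4 = 3; u_5 = 0; u_6 = 1; u_7 = 12; u_8 = 14; u_9 = 2; u_{10} = 6; u_{11} = 16; u_{12} = 7; u_{13} = 10; u_{14} = 9; u_{15} = 15; u_{16} = 13.
Since u_{16} = u_0 = 13, the sequence is periodic with period 16.

16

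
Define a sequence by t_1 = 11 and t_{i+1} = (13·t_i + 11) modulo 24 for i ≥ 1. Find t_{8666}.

10

t_1 = 11; t_2 = 10; t_3 = 21; t_4 = 20; t_5 = 7; t_6 = 6; t_7 = 17; t_8 = 16; t_9 = 3; t_{10} = 2; t_{11} = 13; t_{12} = 12; t_{13} = 23; t_{14} = 22; t_{15} = 9; t_{16} = 8; t_{17} = 19; t_{18} = 18; t_{19} = 5; t_{20} = 4; t_{21} = 15; t_{22} = 14; t_{23} = 1; t_{24} = 0; t_{25} = 11.
The sequence repeats with period 24.
So t_{8666} = t_{1 + ((8666-1) mod 24)} = t_2 = 10.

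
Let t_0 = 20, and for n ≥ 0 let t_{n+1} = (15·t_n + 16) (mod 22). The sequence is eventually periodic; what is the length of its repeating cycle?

t_0 = 20; t_1 = 8; t_2 = 4; t_3 = 10; t_4 = 12; t_5 = 20.
Since t_5 = t_0 = 20, the sequence is periodic with period 5.

5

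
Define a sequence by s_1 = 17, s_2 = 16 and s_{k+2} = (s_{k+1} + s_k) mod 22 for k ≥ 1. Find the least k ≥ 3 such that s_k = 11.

3

Listing terms: s_1 = 17,  s_2 = 16,  s_3 = 11,  s_4 = 5,  s_5 = 16,  s_6 = 21,  s_7 = 15,  s_8 = 14,  s_9 = 7,  s_{10} = 21,  s_{11} = 6,  s_{12} = 5,  s_{13} = 11,  s_{14} = 16,  s_{15} = 5,  s_{16} = 21,  s_{17} = 4,  s_{18} = 3,  s_{19} = 7,  s_{20} = 10,  s_{21} = 17,  s_{22} = 5,  s_{23} = 0,  s_{24} = 5,  s_{25} = 5,  s_{26} = 10,  s_{27} = 15,  s_{28} = 3,  s_{29} = 18,  s_{30} = 21,  s_{31} = 17,  s_{32} = 16.
The sequence repeats with period 30.
The value 11 first appears (with k ≥ 3) at s_3.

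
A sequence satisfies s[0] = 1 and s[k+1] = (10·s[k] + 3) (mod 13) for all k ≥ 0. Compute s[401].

5

We have s[0] = 1, s[1] = 0, s[2] = 3, s[3] = 7, s[4] = 8, s[5] = 5, s[6] = 1.
Since s[6] = s[0] = 1, the sequence is periodic with period 6.
(401 - 0) mod 6 = 5, so s[401] = s[5] = 5.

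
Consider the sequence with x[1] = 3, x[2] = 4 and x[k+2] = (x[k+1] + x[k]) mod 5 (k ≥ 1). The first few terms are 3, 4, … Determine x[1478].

4

x[1] = 3,  x[2] = 4,  x[3] = 2,  x[4] = 1,  x[5] = 3,  x[6] = 4.
The sequence repeats with period 4.
(1478 - 1) mod 4 = 1, so x[1478] = x[2] = 4.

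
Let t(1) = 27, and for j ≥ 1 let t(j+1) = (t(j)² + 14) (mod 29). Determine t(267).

t(1) = 27,  t(2) = 18,  t(3) = 19,  t(4) = 27.
The sequence repeats with period 3.
So t(267) = t(1 + ((267-1) mod 3)) = t(3) = 19.

19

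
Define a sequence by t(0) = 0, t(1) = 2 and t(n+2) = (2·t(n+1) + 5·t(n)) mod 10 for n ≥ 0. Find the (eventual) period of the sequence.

Computing terms: t(0) = 0; t(1) = 2; t(2) = 4; t(3) = 8; t(4) = 6; t(5) = 2; t(6) = 4.
Since (t(5), t(6)) = (t(1), t(2)) = (2, 4) (two consecutive terms determine the rest), the sequence is eventually periodic: after a pre-period of length 1 it cycles with period 4.

4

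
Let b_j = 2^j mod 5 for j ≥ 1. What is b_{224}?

1

b_1 = 2, b_2 = 4, b_3 = 3, b_4 = 1, b_5 = 2.
The sequence repeats with period 4.
So b_{224} = b_{1 + ((224-1) mod 4)} = b_4 = 1.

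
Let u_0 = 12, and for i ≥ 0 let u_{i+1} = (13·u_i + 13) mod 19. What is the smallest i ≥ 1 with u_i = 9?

16

Computing terms: u_0 = 12; u_1 = 17; u_2 = 6; u_3 = 15; u_4 = 18; u_5 = 0; u_6 = 13; u_7 = 11; u_8 = 4; u_9 = 8; u_{10} = 3; u_{11} = 14; u_{12} = 5; u_{13} = 2; u_{14} = 1; u_{15} = 7; u_{16} = 9; u_{17} = 16; u_{18} = 12.
The sequence repeats with period 18.
The value 9 first appears (with i ≥ 1) at u_{16}.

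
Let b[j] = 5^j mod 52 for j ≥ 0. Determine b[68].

Listing terms: b[0] = 1, b[1] = 5, b[2] = 25, b[3] = 21, b[4] = 1.
The sequence repeats with period 4.
So b[68] = b[0 + ((68-0) mod 4)] = b[0] = 1.

1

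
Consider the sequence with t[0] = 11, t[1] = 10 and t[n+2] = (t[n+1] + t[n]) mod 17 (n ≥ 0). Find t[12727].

t[0] = 11, t[1] = 10, t[2] = 4, t[3] = 14, t[4] = 1, t[5] = 15, t[6] = 16, t[7] = 14, t[8] = 13, t[9] = 10, t[10] = 6, t[11] = 16, t[12] = 5, t[13] = 4, t[14] = 9, t[15] = 13, t[16] = 5, t[17] = 1, t[18] = 6, t[19] = 7, t[20] = 13, t[21] = 3, t[22] = 16, t[23] = 2, t[24] = 1, t[25] = 3, t[26] = 4, t[27] = 7, t[28] = 11, t[29] = 1, t[30] = 12, t[31] = 13, t[32] = 8, t[33] = 4, t[34] = 12, t[35] = 16, t[36] = 11, t[37] = 10.
The sequence repeats with period 36.
So t[12727] = t[0 + ((12727-0) mod 36)] = t[19] = 7.

7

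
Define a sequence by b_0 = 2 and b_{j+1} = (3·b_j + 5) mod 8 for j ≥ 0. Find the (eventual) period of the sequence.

4

Computing terms: b_0 = 2; b_1 = 3; b_2 = 6; b_3 = 7; b_4 = 2.
The sequence repeats with period 4.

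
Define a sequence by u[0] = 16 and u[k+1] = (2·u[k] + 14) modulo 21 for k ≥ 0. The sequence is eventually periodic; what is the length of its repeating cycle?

3

We have u[0] = 16,  u[1] = 4,  u[2] = 1,  u[3] = 16.
The sequence repeats with period 3.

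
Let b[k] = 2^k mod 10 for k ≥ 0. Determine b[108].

6

Computing terms: b[0] = 1, b[1] = 2, b[2] = 4, b[3] = 8, b[4] = 6, b[5] = 2.
Since b[5] = b[1] = 2, the sequence is eventually periodic: after a pre-period of length 1 it cycles with period 4.
For k ≥ 1, b[k] depends only on (k - 1) mod 4. (108 - 1) mod 4 = 3, so b[108] = b[4] = 6.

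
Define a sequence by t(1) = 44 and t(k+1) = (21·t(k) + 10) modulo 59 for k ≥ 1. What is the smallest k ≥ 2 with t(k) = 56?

Computing terms: t(1) = 44; t(2) = 49; t(3) = 36; t(4) = 58; t(5) = 48; t(6) = 15; t(7) = 30; t(8) = 50; t(9) = 57; t(10) = 27; t(11) = 46; t(12) = 32; t(13) = 33; t(14) = 54; t(15) = 23; t(16) = 21; t(17) = 38; t(18) = 41; t(19) = 45; t(20) = 11; t(21) = 5; t(22) = 56; t(23) = 6; t(24) = 18; t(25) = 34; t(26) = 16; t(27) = 51; t(28) = 19; t(29) = 55; t(30) = 44.
Since t(30) = t(1) = 44, the sequence is periodic with period 29.
The value 56 first appears (with k ≥ 2) at t(22).

22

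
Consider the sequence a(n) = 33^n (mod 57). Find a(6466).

We have a(0) = 1; a(1) = 33; a(2) = 6; a(3) = 27; a(4) = 36; a(5) = 48; a(6) = 45; a(7) = 3; a(8) = 42; a(9) = 18; a(10) = 24; a(11) = 51; a(12) = 30; a(13) = 21; a(14) = 9; a(15) = 12; a(16) = 54; a(17) = 15; a(18) = 39; a(19) = 33.
Since a(19) = a(1) = 33, the sequence is eventually periodic: after a pre-period of length 1 it cycles with period 18.
For n ≥ 1, a(n) depends only on (n - 1) mod 18. (6466 - 1) mod 18 = 3, so a(6466) = a(4) = 36.

36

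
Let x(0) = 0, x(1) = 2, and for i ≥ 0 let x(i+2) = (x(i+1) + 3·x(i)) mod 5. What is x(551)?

Listing terms: x(0) = 0; x(1) = 2; x(2) = 2; x(3) = 3; x(4) = 4; x(5) = 3; x(6) = 0; x(7) = 4; x(8) = 4; x(9) = 1; x(10) = 3; x(11) = 1; x(12) = 0; x(13) = 3; x(14) = 3; x(15) = 2; x(16) = 1; x(17) = 2; x(18) = 0; x(19) = 1; x(20) = 1; x(21) = 4; x(22) = 2; x(23) = 4; x(24) = 0; x(25) = 2.
The sequence repeats with period 24.
(551 - 0) mod 24 = 23, so x(551) = x(23) = 4.

4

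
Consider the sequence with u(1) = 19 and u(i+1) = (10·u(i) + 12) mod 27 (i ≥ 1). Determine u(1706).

We have u(1) = 19; u(2) = 13; u(3) = 7; u(4) = 1; u(5) = 22; u(6) = 16; u(7) = 10; u(8) = 4; u(9) = 25; u(10) = 19.
The sequence repeats with period 9.
(1706 - 1) mod 9 = 4, so u(1706) = u(5) = 22.

22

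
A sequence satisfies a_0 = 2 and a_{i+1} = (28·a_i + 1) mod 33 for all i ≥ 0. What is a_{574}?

24

Computing terms: a_0 = 2, a_1 = 24, a_2 = 13, a_3 = 2.
The sequence repeats with period 3.
So a_{574} = a_{0 + ((574-0) mod 3)} = a_1 = 24.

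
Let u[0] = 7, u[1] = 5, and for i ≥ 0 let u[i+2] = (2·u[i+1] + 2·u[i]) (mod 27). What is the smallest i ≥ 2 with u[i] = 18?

u[0] = 7; u[1] = 5; u[2] = 24; u[3] = 4; u[4] = 2; u[5] = 12; u[6] = 1; u[7] = 26; u[8] = 0; u[9] = 25; u[10] = 23; u[11] = 15; u[12] = 22; u[13] = 20; u[14] = 3; u[15] = 19; u[16] = 17; u[17] = 18; u[18] = 16; u[19] = 14; u[20] = 6; u[21] = 13; u[22] = 11; u[23] = 21; u[24] = 10; u[25] = 8; u[26] = 9; u[27] = 7; u[28] = 5.
The sequence repeats with period 27.
The value 18 first appears (with i ≥ 2) at u[17].

17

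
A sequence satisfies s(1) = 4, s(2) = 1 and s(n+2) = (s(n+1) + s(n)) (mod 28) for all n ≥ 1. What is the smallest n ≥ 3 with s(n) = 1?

12

Listing terms: s(1) = 4; s(2) = 1; s(3) = 5; s(4) = 6; s(5) = 11; s(6) = 17; s(7) = 0; s(8) = 17; s(9) = 17; s(10) = 6; s(11) = 23; s(12) = 1; s(13) = 24; s(14) = 25; s(15) = 21; s(16) = 18; s(17) = 11; s(18) = 1; s(19) = 12; s(20) = 13; s(21) = 25; s(22) = 10; s(23) = 7; s(24) = 17; s(25) = 24; s(26) = 13; s(27) = 9; s(28) = 22; s(29) = 3; s(30) = 25; s(31) = 0; s(32) = 25; s(33) = 25; s(34) = 22; s(35) = 19; s(36) = 13; s(37) = 4; s(38) = 17; s(39) = 21; s(40) = 10; s(41) = 3; s(42) = 13; s(43) = 16; s(44) = 1; s(45) = 17; s(46) = 18; s(47) = 7; s(48) = 25; s(49) = 4; s(50) = 1.
Since (s(49), s(50)) = (s(1), s(2)) = (4, 1) (two consecutive terms determine the rest), the sequence is periodic with period 48.
The value 1 first appears (with n ≥ 3) at s(12).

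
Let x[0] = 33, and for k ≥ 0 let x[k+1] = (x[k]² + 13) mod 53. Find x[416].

6

x[0] = 33, x[1] = 42, x[2] = 28, x[3] = 2, x[4] = 17, x[5] = 37, x[6] = 4, x[7] = 29, x[8] = 6, x[9] = 49, x[10] = 29.
Since x[10] = x[7] = 29, the sequence is eventually periodic: after a pre-period of length 7 it cycles with period 3.
For k ≥ 7, x[k] depends only on (k - 7) mod 3. (416 - 7) mod 3 = 1, so x[416] = x[8] = 6.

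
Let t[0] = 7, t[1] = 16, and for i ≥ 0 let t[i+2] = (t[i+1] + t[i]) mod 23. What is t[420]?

17

Listing terms: t[0] = 7, t[1] = 16, t[2] = 0, t[3] = 16, t[4] = 16, t[5] = 9, t[6] = 2, t[7] = 11, t[8] = 13, t[9] = 1, t[10] = 14, t[11] = 15, t[12] = 6, t[13] = 21, t[14] = 4, t[15] = 2, t[16] = 6, t[17] = 8, t[18] = 14, t[19] = 22, t[20] = 13, t[21] = 12, t[22] = 2, t[23] = 14, t[24] = 16, t[25] = 7, t[26] = 0, t[27] = 7, t[28] = 7, t[29] = 14, t[30] = 21, t[31] = 12, t[32] = 10, t[33] = 22, t[34] = 9, t[35] = 8, t[36] = 17, t[37] = 2, t[38] = 19, t[39] = 21, t[40] = 17, t[41] = 15, t[42] = 9, t[43] = 1, t[44] = 10, t[45] = 11, t[46] = 21, t[47] = 9, t[48] = 7, t[49] = 16.
Since (t[48], t[49]) = (t[0], t[1]) = (7, 16) (two consecutive terms determine the rest), the sequence is periodic with period 48.
So t[420] = t[0 + ((420-0) mod 48)] = t[36] = 17.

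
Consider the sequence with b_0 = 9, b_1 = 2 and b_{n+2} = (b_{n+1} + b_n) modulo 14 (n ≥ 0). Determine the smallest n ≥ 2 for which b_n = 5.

6

Listing terms: b_0 = 9, b_1 = 2, b_2 = 11, b_3 = 13, b_4 = 10, b_5 = 9, b_6 = 5, b_7 = 0, b_8 = 5, b_9 = 5, b_{10} = 10, b_{11} = 1, b_{12} = 11, b_{13} = 12, b_{14} = 9, b_{15} = 7, b_{16} = 2, b_{17} = 9, b_{18} = 11, b_{19} = 6, b_{20} = 3, b_{21} = 9, b_{22} = 12, b_{23} = 7, b_{24} = 5, b_{25} = 12, b_{26} = 3, b_{27} = 1, b_{28} = 4, b_{29} = 5, b_{30} = 9, b_{31} = 0, b_{32} = 9, b_{33} = 9, b_{34} = 4, b_{35} = 13, b_{36} = 3, b_{37} = 2, b_{38} = 5, b_{39} = 7, b_{40} = 12, b_{41} = 5, b_{42} = 3, b_{43} = 8, b_{44} = 11, b_{45} = 5, b_{46} = 2, b_{47} = 7, b_{48} = 9, b_{49} = 2.
Since (b_{48}, b_{49}) = (b_0, b_1) = (9, 2) (two consecutive terms determine the rest), the sequence is periodic with period 48.
The value 5 first appears (with n ≥ 2) at b_6.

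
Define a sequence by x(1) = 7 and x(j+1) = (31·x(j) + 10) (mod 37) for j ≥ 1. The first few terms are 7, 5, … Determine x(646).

5

x(1) = 7; x(2) = 5; x(3) = 17; x(4) = 19; x(5) = 7.
The sequence repeats with period 4.
(646 - 1) mod 4 = 1, so x(646) = x(2) = 5.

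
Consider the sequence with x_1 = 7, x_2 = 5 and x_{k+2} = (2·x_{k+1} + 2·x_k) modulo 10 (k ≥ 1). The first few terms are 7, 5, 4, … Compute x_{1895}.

8

Computing terms: x_1 = 7,  x_2 = 5,  x_3 = 4,  x_4 = 8,  x_5 = 4,  x_6 = 4,  x_7 = 6,  x_8 = 0,  x_9 = 2,  x_{10} = 4,  x_{11} = 2,  x_{12} = 2,  x_{13} = 8,  x_{14} = 0,  x_{15} = 6,  x_{16} = 2,  x_{17} = 6,  x_{18} = 6,  x_{19} = 4,  x_{20} = 0,  x_{21} = 8,  x_{22} = 6,  x_{23} = 8,  x_{24} = 8,  x_{25} = 2,  x_{26} = 0,  x_{27} = 4,  x_{28} = 8.
Since (x_{27}, x_{28}) = (x_3, x_4) = (4, 8) (two consecutive terms determine the rest), the sequence is eventually periodic: after a pre-period of length 2 it cycles with period 24.
For k ≥ 3, x_k depends only on (k - 3) mod 24. (1895 - 3) mod 24 = 20, so x_{1895} = x_{23} = 8.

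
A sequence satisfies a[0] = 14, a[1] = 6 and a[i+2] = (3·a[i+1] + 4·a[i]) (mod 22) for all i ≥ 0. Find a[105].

Computing terms: a[0] = 14, a[1] = 6, a[2] = 8, a[3] = 4, a[4] = 0, a[5] = 16, a[6] = 4, a[7] = 10, a[8] = 2, a[9] = 2, a[10] = 14, a[11] = 6.
Since (a[10], a[11]) = (a[0], a[1]) = (14, 6) (two consecutive terms determine the rest), the sequence is periodic with period 10.
So a[105] = a[0 + ((105-0) mod 10)] = a[5] = 16.

16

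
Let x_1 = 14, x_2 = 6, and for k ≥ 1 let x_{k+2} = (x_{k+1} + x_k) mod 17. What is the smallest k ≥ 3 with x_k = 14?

14

Listing terms: x_1 = 14,  x_2 = 6,  x_3 = 3,  x_4 = 9,  x_5 = 12,  x_6 = 4,  x_7 = 16,  x_8 = 3,  x_9 = 2,  x_{10} = 5,  x_{11} = 7,  x_{12} = 12,  x_{13} = 2,  x_{14} = 14,  x_{15} = 16,  x_{16} = 13,  x_{17} = 12,  x_{18} = 8,  x_{19} = 3,  x_{20} = 11,  x_{21} = 14,  x_{22} = 8,  x_{23} = 5,  x_{24} = 13,  x_{25} = 1,  x_{26} = 14,  x_{27} = 15,  x_{28} = 12,  x_{29} = 10,  x_{30} = 5,  x_{31} = 15,  x_{32} = 3,  x_{33} = 1,  x_{34} = 4,  x_{35} = 5,  x_{36} = 9,  x_{37} = 14,  x_{38} = 6.
Since (x_{37}, x_{38}) = (x_1, x_2) = (14, 6) (two consecutive terms determine the rest), the sequence is periodic with period 36.
The value 14 first appears (with k ≥ 3) at x_{14}.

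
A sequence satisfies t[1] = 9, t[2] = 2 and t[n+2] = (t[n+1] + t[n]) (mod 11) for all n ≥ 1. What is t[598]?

10

We have t[1] = 9; t[2] = 2; t[3] = 0; t[4] = 2; t[5] = 2; t[6] = 4; t[7] = 6; t[8] = 10; t[9] = 5; t[10] = 4; t[11] = 9; t[12] = 2.
Since (t[11], t[12]) = (t[1], t[2]) = (9, 2) (two consecutive terms determine the rest), the sequence is periodic with period 10.
So t[598] = t[1 + ((598-1) mod 10)] = t[8] = 10.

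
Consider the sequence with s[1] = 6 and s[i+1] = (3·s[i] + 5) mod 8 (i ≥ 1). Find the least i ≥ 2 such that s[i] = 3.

We have s[1] = 6; s[2] = 7; s[3] = 2; s[4] = 3; s[5] = 6.
The sequence repeats with period 4.
The value 3 first appears (with i ≥ 2) at s[4].

4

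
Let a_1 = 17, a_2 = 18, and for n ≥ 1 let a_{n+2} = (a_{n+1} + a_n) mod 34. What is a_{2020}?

Listing terms: a_1 = 17,  a_2 = 18,  a_3 = 1,  a_4 = 19,  a_5 = 20,  a_6 = 5,  a_7 = 25,  a_8 = 30,  a_9 = 21,  a_{10} = 17,  a_{11} = 4,  a_{12} = 21,  a_{13} = 25,  a_{14} = 12,  a_{15} = 3,  a_{16} = 15,  a_{17} = 18,  a_{18} = 33,  a_{19} = 17,  a_{20} = 16,  a_{21} = 33,  a_{22} = 15,  a_{23} = 14,  a_{24} = 29,  a_{25} = 9,  a_{26} = 4,  a_{27} = 13,  a_{28} = 17,  a_{29} = 30,  a_{30} = 13,  a_{31} = 9,  a_{32} = 22,  a_{33} = 31,  a_{34} = 19,  a_{35} = 16,  a_{36} = 1,  a_{37} = 17,  a_{38} = 18.
Since (a_{37}, a_{38}) = (a_1, a_2) = (17, 18) (two consecutive terms determine the rest), the sequence is periodic with period 36.
(2020 - 1) mod 36 = 3, so a_{2020} = a_4 = 19.

19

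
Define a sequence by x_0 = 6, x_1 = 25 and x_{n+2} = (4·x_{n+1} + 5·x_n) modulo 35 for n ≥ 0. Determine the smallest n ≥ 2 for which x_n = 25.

x_0 = 6; x_1 = 25; x_2 = 25; x_3 = 15; x_4 = 10; x_5 = 10; x_6 = 20; x_7 = 25; x_8 = 25.
Since (x_7, x_8) = (x_1, x_2) = (25, 25) (two consecutive terms determine the rest), the sequence is eventually periodic: after a pre-period of length 1 it cycles with period 6.
The value 25 first appears (with n ≥ 2) at x_2.

2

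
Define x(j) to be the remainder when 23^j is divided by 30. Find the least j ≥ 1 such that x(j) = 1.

We have x(0) = 1; x(1) = 23; x(2) = 19; x(3) = 17; x(4) = 1.
The sequence repeats with period 4.
The value 1 next appears (with j ≥ 1) at x(4).

4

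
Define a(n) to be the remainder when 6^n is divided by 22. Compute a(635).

10

Computing terms: a(1) = 6, a(2) = 14, a(3) = 18, a(4) = 20, a(5) = 10, a(6) = 16, a(7) = 8, a(8) = 4, a(9) = 2, a(10) = 12, a(11) = 6.
The sequence repeats with period 10.
(635 - 1) mod 10 = 4, so a(635) = a(5) = 10.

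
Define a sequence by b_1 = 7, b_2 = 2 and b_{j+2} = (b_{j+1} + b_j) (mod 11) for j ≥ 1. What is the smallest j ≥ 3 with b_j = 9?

Listing terms: b_1 = 7,  b_2 = 2,  b_3 = 9,  b_4 = 0,  b_5 = 9,  b_6 = 9,  b_7 = 7,  b_8 = 5,  b_9 = 1,  b_{10} = 6,  b_{11} = 7,  b_{12} = 2.
The sequence repeats with period 10.
The value 9 first appears (with j ≥ 3) at b_3.

3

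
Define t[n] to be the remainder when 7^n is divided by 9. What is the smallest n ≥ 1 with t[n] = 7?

We have t[0] = 1; t[1] = 7; t[2] = 4; t[3] = 1.
The sequence repeats with period 3.
The value 7 first appears (with n ≥ 1) at t[1].

1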